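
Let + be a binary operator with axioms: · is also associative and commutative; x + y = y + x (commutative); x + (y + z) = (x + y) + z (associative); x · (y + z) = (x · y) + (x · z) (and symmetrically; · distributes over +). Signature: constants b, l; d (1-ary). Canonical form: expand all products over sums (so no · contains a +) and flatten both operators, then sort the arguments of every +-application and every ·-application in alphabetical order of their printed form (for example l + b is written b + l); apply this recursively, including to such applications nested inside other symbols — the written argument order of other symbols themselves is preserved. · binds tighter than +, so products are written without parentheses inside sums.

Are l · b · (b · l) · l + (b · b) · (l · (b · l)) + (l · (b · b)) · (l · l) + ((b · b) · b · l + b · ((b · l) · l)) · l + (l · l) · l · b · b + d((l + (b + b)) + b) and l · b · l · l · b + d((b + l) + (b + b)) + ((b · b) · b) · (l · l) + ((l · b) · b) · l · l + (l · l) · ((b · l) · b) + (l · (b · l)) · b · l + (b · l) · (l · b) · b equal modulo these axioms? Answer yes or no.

Answer: yes — both canonical forms are b · b · b · l · l + b · b · b · l · l + b · b · l · l · l + b · b · l · l · l + b · b · l · l · l + b · b · l · l · l + d(b + b + b + l)

Derivation:
Left:  l · b · (b · l) · l + (b · b) · (l · (b · l)) + (l · (b · b)) · (l · l) + ((b · b) · b · l + b · ((b · l) · l)) · l + (l · l) · l · b · b + d((l + (b + b)) + b)
  Expand products over sums:  b · b · l · l · l + b · b · b · l · l + b · b · l · l · l + b · b · b · l · l + b · b · l · l · l + b · b · l · l · l + d(b + b + b + l)
  Sort arguments:  b · b · b · l · l + b · b · b · l · l + b · b · l · l · l + b · b · l · l · l + b · b · l · l · l + b · b · l · l · l + d(b + b + b + l)
Right:  l · b · l · l · b + d((b + l) + (b + b)) + ((b · b) · b) · (l · l) + ((l · b) · b) · l · l + (l · l) · ((b · l) · b) + (l · (b · l)) · b · l + (b · l) · (l · b) · b
  Flatten:  b · b · l · l · l + d(b + b + b + l) + b · b · b · l · l + b · b · l · l · l + b · b · l · l · l + b · b · l · l · l + b · b · b · l · l
  Order the arguments:  b · b · b · l · l + b · b · b · l · l + b · b · l · l · l + b · b · l · l · l + b · b · l · l · l + b · b · l · l · l + d(b + b + b + l)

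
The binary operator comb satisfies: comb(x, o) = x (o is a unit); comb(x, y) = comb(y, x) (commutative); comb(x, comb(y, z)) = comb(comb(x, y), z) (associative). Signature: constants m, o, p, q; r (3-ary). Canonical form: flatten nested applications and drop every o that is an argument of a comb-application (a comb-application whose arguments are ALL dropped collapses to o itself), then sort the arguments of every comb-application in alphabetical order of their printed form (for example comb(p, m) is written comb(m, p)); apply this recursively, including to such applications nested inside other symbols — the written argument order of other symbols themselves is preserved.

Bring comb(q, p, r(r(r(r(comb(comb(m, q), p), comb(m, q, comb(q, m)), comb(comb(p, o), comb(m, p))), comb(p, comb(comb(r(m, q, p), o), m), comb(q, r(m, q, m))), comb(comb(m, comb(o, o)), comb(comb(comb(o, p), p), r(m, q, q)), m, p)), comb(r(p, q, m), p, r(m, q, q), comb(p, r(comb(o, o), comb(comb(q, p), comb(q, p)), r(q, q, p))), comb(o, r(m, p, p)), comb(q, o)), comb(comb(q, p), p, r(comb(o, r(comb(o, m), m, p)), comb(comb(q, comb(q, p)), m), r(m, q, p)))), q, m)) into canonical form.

Inside:  r(r(r(r(comb(comb(m, q), p), comb(m, q, comb(q, m)), comb(comb(p, o), comb(m, p))), comb(p, comb(comb(r(m, q, p), o), m), comb(q, r(m, q, m))), comb(comb(m, comb(o, o)), comb(comb(comb(o, p), p), r(m, q, q)), m, p)), comb(r(p, q, m), p, r(m, q, q), comb(p, r(comb(o, o), comb(comb(q, p), comb(q, p)), r(q, q, p))), comb(o, r(m, p, p)), comb(q, o)), comb(comb(q, p), p, r(comb(o, r(comb(o, m), m, p)), comb(comb(q, comb(q, p)), m), r(m, q, p)))), q, m)  →  r(r(r(r(comb(m, p, q), comb(m, m, q, q), comb(m, p, p)), comb(m, p, q, r(m, q, m), r(m, q, p)), comb(m, m, p, p, p, r(m, q, q))), comb(p, p, q, r(m, p, p), r(m, q, q), r(o, comb(p, p, q, q), r(q, q, p)), r(p, q, m)), comb(p, p, q, r(r(m, m, p), comb(m, p, q, q), r(m, q, p)))), q, m)
Sort:  comb(p, q, r(r(r(r(comb(m, p, q), comb(m, m, q, q), comb(m, p, p)), comb(m, p, q, r(m, q, m), r(m, q, p)), comb(m, m, p, p, p, r(m, q, q))), comb(p, p, q, r(m, p, p), r(m, q, q), r(o, comb(p, p, q, q), r(q, q, p)), r(p, q, m)), comb(p, p, q, r(r(m, m, p), comb(m, p, q, q), r(m, q, p)))), q, m))

Answer: comb(p, q, r(r(r(r(comb(m, p, q), comb(m, m, q, q), comb(m, p, p)), comb(m, p, q, r(m, q, m), r(m, q, p)), comb(m, m, p, p, p, r(m, q, q))), comb(p, p, q, r(m, p, p), r(m, q, q), r(o, comb(p, p, q, q), r(q, q, p)), r(p, q, m)), comb(p, p, q, r(r(m, m, p), comb(m, p, q, q), r(m, q, p)))), q, m))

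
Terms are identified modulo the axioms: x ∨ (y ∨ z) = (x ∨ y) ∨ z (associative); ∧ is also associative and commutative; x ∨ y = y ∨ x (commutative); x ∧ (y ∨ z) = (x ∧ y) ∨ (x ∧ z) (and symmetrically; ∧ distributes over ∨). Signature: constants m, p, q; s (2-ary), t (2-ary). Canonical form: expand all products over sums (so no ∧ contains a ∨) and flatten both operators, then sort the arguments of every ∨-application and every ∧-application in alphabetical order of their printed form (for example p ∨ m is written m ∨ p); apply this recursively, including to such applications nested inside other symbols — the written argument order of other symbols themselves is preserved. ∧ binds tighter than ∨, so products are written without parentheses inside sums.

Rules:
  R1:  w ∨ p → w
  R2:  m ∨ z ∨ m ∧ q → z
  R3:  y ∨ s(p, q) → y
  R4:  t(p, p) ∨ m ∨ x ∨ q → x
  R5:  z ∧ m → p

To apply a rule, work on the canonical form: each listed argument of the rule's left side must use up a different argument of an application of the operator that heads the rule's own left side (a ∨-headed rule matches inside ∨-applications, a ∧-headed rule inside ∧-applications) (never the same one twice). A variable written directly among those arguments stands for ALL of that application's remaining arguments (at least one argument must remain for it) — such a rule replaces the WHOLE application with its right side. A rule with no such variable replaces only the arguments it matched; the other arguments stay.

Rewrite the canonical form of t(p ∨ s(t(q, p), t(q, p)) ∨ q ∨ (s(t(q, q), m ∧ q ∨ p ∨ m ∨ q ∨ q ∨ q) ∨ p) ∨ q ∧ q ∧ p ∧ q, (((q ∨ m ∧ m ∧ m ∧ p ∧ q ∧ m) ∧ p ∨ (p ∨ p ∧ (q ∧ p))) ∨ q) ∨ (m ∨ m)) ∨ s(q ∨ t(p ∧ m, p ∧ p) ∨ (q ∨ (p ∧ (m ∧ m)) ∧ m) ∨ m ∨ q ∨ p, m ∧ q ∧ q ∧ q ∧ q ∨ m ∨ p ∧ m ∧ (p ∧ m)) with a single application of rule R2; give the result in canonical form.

Answer: s(m ∨ m ∧ m ∧ m ∧ p ∨ p ∨ q ∨ q ∨ q ∨ t(m ∧ p, p ∧ p), m ∨ m ∧ m ∧ p ∧ p ∨ m ∧ q ∧ q ∧ q ∧ q) ∨ t(p ∨ p ∨ p ∧ q ∧ q ∧ q ∨ q ∨ s(t(q, p), t(q, p)) ∨ s(t(q, q), p ∨ q ∨ q ∨ q), m ∨ m ∨ m ∧ m ∧ m ∧ m ∧ p ∧ p ∧ q ∨ p ∨ p ∧ p ∧ q ∨ p ∧ q ∨ q)

Derivation:
Canonical form:  s(m ∨ m ∧ m ∧ m ∧ p ∨ p ∨ q ∨ q ∨ q ∨ t(m ∧ p, p ∧ p), m ∨ m ∧ m ∧ p ∧ p ∨ m ∧ q ∧ q ∧ q ∧ q) ∨ t(p ∨ p ∨ p ∧ q ∧ q ∧ q ∨ q ∨ s(t(q, p), t(q, p)) ∨ s(t(q, q), m ∨ m ∧ q ∨ p ∨ q ∨ q ∨ q), m ∨ m ∨ m ∧ m ∧ m ∧ m ∧ p ∧ p ∧ q ∨ p ∨ p ∧ p ∧ q ∨ p ∧ q ∨ q)
R2 matches:  uses m, m ∧ q;  z := p ∨ q ∨ q ∨ q
The extension variable absorbs all remaining arguments, so the whole application is rewritten.
New term:  s(m ∨ m ∧ m ∧ m ∧ p ∨ p ∨ q ∨ q ∨ q ∨ t(m ∧ p, p ∧ p), m ∨ m ∧ m ∧ p ∧ p ∨ m ∧ q ∧ q ∧ q ∧ q) ∨ t(p ∨ p ∨ p ∧ q ∧ q ∧ q ∨ q ∨ s(t(q, p), t(q, p)) ∨ s(t(q, q), p ∨ q ∨ q ∨ q), m ∨ m ∨ m ∧ m ∧ m ∧ m ∧ p ∧ p ∧ q ∨ p ∨ p ∧ p ∧ q ∨ p ∧ q ∨ q)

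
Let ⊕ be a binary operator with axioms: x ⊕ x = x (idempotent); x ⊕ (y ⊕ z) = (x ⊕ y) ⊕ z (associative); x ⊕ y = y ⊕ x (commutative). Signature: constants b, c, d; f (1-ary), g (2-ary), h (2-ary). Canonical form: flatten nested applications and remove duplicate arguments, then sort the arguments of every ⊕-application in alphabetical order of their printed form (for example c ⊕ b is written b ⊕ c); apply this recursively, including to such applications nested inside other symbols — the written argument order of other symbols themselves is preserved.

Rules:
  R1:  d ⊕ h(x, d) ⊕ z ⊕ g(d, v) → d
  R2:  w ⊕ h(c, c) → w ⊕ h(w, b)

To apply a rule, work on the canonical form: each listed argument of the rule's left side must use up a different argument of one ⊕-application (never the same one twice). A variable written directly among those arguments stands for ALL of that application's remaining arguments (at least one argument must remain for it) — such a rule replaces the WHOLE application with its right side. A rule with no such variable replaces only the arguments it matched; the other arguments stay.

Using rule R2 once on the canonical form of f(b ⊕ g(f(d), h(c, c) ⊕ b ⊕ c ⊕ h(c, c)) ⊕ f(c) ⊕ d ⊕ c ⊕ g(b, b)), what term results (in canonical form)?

Canonical form:  f(b ⊕ c ⊕ d ⊕ f(c) ⊕ g(b, b) ⊕ g(f(d), b ⊕ c ⊕ h(c, c)))
Match R2:  consume h(c, c);  w := b ⊕ c
The variable takes the whole remainder — replace the entire application.
Giving:  f(b ⊕ c ⊕ d ⊕ f(c) ⊕ g(b, b) ⊕ g(f(d), b ⊕ c ⊕ h(b ⊕ c, b)))

Answer: f(b ⊕ c ⊕ d ⊕ f(c) ⊕ g(b, b) ⊕ g(f(d), b ⊕ c ⊕ h(b ⊕ c, b)))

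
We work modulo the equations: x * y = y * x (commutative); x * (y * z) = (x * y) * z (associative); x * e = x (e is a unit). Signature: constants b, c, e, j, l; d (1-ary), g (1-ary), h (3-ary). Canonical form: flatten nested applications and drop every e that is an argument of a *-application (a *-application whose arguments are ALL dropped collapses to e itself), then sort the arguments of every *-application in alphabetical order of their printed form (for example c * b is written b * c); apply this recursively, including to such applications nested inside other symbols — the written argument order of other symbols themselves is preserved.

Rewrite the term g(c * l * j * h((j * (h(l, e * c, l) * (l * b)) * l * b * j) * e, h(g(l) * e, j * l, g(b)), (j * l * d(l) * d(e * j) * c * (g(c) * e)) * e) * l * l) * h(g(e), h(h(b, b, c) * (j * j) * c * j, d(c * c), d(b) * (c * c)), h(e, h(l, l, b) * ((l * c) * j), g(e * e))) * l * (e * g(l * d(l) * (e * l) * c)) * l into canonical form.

Answer: g(c * d(l) * l * l) * g(c * h(b * b * h(l, c, l) * j * j * l * l, h(g(l), j * l, g(b)), c * d(j) * d(l) * g(c) * j * l) * j * l * l * l) * h(g(e), h(c * h(b, b, c) * j * j * j, d(c * c), c * c * d(b)), h(e, c * h(l, l, b) * j * l, g(e))) * l * l

Derivation:
Un-nest:  g(c * l * j * h((j * (h(l, e * c, l) * (l * b)) * l * b * j) * e, h(g(l) * e, j * l, g(b)), (j * l * d(l) * d(e * j) * c * (g(c) * e)) * e) * l * l) * h(g(e), h(h(b, b, c) * (j * j) * c * j, d(c * c), d(b) * (c * c)), h(e, h(l, l, b) * ((l * c) * j), g(e * e))) * l * e * g(l * d(l) * (e * l) * c) * l
Canonicalize subterm:  g(c * l * j * h((j * (h(l, e * c, l) * (l * b)) * l * b * j) * e, h(g(l) * e, j * l, g(b)), (j * l * d(l) * d(e * j) * c * (g(c) * e)) * e) * l * l)  →  g(c * h(b * b * h(l, c, l) * j * j * l * l, h(g(l), j * l, g(b)), c * d(j) * d(l) * g(c) * j * l) * j * l * l * l)
Inside:  h(g(e), h(h(b, b, c) * (j * j) * c * j, d(c * c), d(b) * (c * c)), h(e, h(l, l, b) * ((l * c) * j), g(e * e)))  →  h(g(e), h(c * h(b, b, c) * j * j * j, d(c * c), c * c * d(b)), h(e, c * h(l, l, b) * j * l, g(e)))
Simplify inside:  g(l * d(l) * (e * l) * c)  →  g(c * d(l) * l * l)
Units out:  drop e
Order the arguments:  g(c * d(l) * l * l) * g(c * h(b * b * h(l, c, l) * j * j * l * l, h(g(l), j * l, g(b)), c * d(j) * d(l) * g(c) * j * l) * j * l * l * l) * h(g(e), h(c * h(b, b, c) * j * j * j, d(c * c), c * c * d(b)), h(e, c * h(l, l, b) * j * l, g(e))) * l * l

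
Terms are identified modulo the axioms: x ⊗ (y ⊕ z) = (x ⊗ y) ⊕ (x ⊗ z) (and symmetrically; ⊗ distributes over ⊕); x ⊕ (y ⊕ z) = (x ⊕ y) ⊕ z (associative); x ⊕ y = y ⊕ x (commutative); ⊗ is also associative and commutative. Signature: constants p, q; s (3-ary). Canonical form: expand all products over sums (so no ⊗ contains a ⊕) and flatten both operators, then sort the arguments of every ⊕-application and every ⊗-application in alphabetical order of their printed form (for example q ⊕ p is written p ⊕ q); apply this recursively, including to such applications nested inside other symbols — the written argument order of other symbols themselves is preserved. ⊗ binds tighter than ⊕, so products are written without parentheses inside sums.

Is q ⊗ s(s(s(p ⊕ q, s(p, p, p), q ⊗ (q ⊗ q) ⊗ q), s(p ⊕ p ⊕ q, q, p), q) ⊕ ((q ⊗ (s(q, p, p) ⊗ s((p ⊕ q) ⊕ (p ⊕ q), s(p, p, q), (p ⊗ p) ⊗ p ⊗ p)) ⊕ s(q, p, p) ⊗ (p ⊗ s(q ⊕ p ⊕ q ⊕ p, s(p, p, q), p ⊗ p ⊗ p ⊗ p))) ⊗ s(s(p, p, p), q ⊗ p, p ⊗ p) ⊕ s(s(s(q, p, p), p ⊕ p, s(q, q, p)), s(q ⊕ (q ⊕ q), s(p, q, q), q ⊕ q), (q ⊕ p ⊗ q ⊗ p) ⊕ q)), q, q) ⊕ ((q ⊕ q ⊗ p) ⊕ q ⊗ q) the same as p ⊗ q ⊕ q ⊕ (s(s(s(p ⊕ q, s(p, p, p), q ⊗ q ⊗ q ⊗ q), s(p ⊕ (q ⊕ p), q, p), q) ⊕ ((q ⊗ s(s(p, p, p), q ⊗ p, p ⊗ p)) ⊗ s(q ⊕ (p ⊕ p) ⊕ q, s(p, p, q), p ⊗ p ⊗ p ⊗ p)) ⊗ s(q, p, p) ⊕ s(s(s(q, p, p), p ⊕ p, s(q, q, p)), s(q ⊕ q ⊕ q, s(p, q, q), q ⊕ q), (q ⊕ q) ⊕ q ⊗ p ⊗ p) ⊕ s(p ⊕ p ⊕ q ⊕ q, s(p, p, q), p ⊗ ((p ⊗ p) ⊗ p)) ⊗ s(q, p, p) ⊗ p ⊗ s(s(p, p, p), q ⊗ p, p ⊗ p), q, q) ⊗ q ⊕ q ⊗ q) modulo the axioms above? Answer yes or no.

Answer: yes — both canonical forms are p ⊗ q ⊕ q ⊕ q ⊗ q ⊕ q ⊗ s(p ⊗ s(p ⊕ p ⊕ q ⊕ q, s(p, p, q), p ⊗ p ⊗ p ⊗ p) ⊗ s(q, p, p) ⊗ s(s(p, p, p), p ⊗ q, p ⊗ p) ⊕ q ⊗ s(p ⊕ p ⊕ q ⊕ q, s(p, p, q), p ⊗ p ⊗ p ⊗ p) ⊗ s(q, p, p) ⊗ s(s(p, p, p), p ⊗ q, p ⊗ p) ⊕ s(s(p ⊕ q, s(p, p, p), q ⊗ q ⊗ q ⊗ q), s(p ⊕ p ⊕ q, q, p), q) ⊕ s(s(s(q, p, p), p ⊕ p, s(q, q, p)), s(q ⊕ q ⊕ q, s(p, q, q), q ⊕ q), p ⊗ p ⊗ q ⊕ q ⊕ q), q, q)

Derivation:
Left:  q ⊗ s(s(s(p ⊕ q, s(p, p, p), q ⊗ (q ⊗ q) ⊗ q), s(p ⊕ p ⊕ q, q, p), q) ⊕ ((q ⊗ (s(q, p, p) ⊗ s((p ⊕ q) ⊕ (p ⊕ q), s(p, p, q), (p ⊗ p) ⊗ p ⊗ p)) ⊕ s(q, p, p) ⊗ (p ⊗ s(q ⊕ p ⊕ q ⊕ p, s(p, p, q), p ⊗ p ⊗ p ⊗ p))) ⊗ s(s(p, p, p), q ⊗ p, p ⊗ p) ⊕ s(s(s(q, p, p), p ⊕ p, s(q, q, p)), s(q ⊕ (q ⊕ q), s(p, q, q), q ⊕ q), (q ⊕ p ⊗ q ⊗ p) ⊕ q)), q, q) ⊕ ((q ⊕ q ⊗ p) ⊕ q ⊗ q)
  Distribute:  q ⊗ s(p ⊗ s(p ⊕ p ⊕ q ⊕ q, s(p, p, q), p ⊗ p ⊗ p ⊗ p) ⊗ s(q, p, p) ⊗ s(s(p, p, p), p ⊗ q, p ⊗ p) ⊕ q ⊗ s(p ⊕ p ⊕ q ⊕ q, s(p, p, q), p ⊗ p ⊗ p ⊗ p) ⊗ s(q, p, p) ⊗ s(s(p, p, p), p ⊗ q, p ⊗ p) ⊕ s(s(p ⊕ q, s(p, p, p), q ⊗ q ⊗ q ⊗ q), s(p ⊕ p ⊕ q, q, p), q) ⊕ s(s(s(q, p, p), p ⊕ p, s(q, q, p)), s(q ⊕ q ⊕ q, s(p, q, q), q ⊕ q), p ⊗ p ⊗ q ⊕ q ⊕ q), q, q) ⊕ q ⊕ p ⊗ q ⊕ q ⊗ q
  Sort arguments:  p ⊗ q ⊕ q ⊕ q ⊗ q ⊕ q ⊗ s(p ⊗ s(p ⊕ p ⊕ q ⊕ q, s(p, p, q), p ⊗ p ⊗ p ⊗ p) ⊗ s(q, p, p) ⊗ s(s(p, p, p), p ⊗ q, p ⊗ p) ⊕ q ⊗ s(p ⊕ p ⊕ q ⊕ q, s(p, p, q), p ⊗ p ⊗ p ⊗ p) ⊗ s(q, p, p) ⊗ s(s(p, p, p), p ⊗ q, p ⊗ p) ⊕ s(s(p ⊕ q, s(p, p, p), q ⊗ q ⊗ q ⊗ q), s(p ⊕ p ⊕ q, q, p), q) ⊕ s(s(s(q, p, p), p ⊕ p, s(q, q, p)), s(q ⊕ q ⊕ q, s(p, q, q), q ⊕ q), p ⊗ p ⊗ q ⊕ q ⊕ q), q, q)
Right:  p ⊗ q ⊕ q ⊕ (s(s(s(p ⊕ q, s(p, p, p), q ⊗ q ⊗ q ⊗ q), s(p ⊕ (q ⊕ p), q, p), q) ⊕ ((q ⊗ s(s(p, p, p), q ⊗ p, p ⊗ p)) ⊗ s(q ⊕ (p ⊕ p) ⊕ q, s(p, p, q), p ⊗ p ⊗ p ⊗ p)) ⊗ s(q, p, p) ⊕ s(s(s(q, p, p), p ⊕ p, s(q, q, p)), s(q ⊕ q ⊕ q, s(p, q, q), q ⊕ q), (q ⊕ q) ⊕ q ⊗ p ⊗ p) ⊕ s(p ⊕ p ⊕ q ⊕ q, s(p, p, q), p ⊗ ((p ⊗ p) ⊗ p)) ⊗ s(q, p, p) ⊗ p ⊗ s(s(p, p, p), q ⊗ p, p ⊗ p), q, q) ⊗ q ⊕ q ⊗ q)
  Flatten:  p ⊗ q ⊕ q ⊕ q ⊗ s(p ⊗ s(p ⊕ p ⊕ q ⊕ q, s(p, p, q), p ⊗ p ⊗ p ⊗ p) ⊗ s(q, p, p) ⊗ s(s(p, p, p), p ⊗ q, p ⊗ p) ⊕ q ⊗ s(p ⊕ p ⊕ q ⊕ q, s(p, p, q), p ⊗ p ⊗ p ⊗ p) ⊗ s(q, p, p) ⊗ s(s(p, p, p), p ⊗ q, p ⊗ p) ⊕ s(s(p ⊕ q, s(p, p, p), q ⊗ q ⊗ q ⊗ q), s(p ⊕ p ⊕ q, q, p), q) ⊕ s(s(s(q, p, p), p ⊕ p, s(q, q, p)), s(q ⊕ q ⊕ q, s(p, q, q), q ⊕ q), p ⊗ p ⊗ q ⊕ q ⊕ q), q, q) ⊕ q ⊗ q
  Order the arguments:  p ⊗ q ⊕ q ⊕ q ⊗ q ⊕ q ⊗ s(p ⊗ s(p ⊕ p ⊕ q ⊕ q, s(p, p, q), p ⊗ p ⊗ p ⊗ p) ⊗ s(q, p, p) ⊗ s(s(p, p, p), p ⊗ q, p ⊗ p) ⊕ q ⊗ s(p ⊕ p ⊕ q ⊕ q, s(p, p, q), p ⊗ p ⊗ p ⊗ p) ⊗ s(q, p, p) ⊗ s(s(p, p, p), p ⊗ q, p ⊗ p) ⊕ s(s(p ⊕ q, s(p, p, p), q ⊗ q ⊗ q ⊗ q), s(p ⊕ p ⊕ q, q, p), q) ⊕ s(s(s(q, p, p), p ⊕ p, s(q, q, p)), s(q ⊕ q ⊕ q, s(p, q, q), q ⊕ q), p ⊗ p ⊗ q ⊕ q ⊕ q), q, q)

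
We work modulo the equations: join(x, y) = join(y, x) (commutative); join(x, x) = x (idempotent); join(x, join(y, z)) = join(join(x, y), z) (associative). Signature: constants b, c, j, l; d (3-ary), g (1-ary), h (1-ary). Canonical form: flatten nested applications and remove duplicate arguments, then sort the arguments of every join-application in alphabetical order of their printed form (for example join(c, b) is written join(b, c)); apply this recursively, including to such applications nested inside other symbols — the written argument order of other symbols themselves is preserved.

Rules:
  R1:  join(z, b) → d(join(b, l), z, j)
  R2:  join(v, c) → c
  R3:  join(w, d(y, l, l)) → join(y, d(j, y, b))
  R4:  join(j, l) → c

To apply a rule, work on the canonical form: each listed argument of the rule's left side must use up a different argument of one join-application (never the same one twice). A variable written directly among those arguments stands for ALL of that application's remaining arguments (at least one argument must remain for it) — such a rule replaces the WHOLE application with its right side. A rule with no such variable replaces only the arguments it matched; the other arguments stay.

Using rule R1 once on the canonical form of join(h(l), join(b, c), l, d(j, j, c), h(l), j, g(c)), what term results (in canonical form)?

Answer: d(join(b, l), join(c, d(j, j, c), g(c), h(l), j, l), j)

Derivation:
Canonical form:  join(b, c, d(j, j, c), g(c), h(l), j, l)
Apply R1:  consuming b;  z := join(c, d(j, j, c), g(c), h(l), j, l)
The extension variable absorbs all remaining arguments, so the whole application is rewritten.
Giving:  d(join(b, l), join(c, d(j, j, c), g(c), h(l), j, l), j)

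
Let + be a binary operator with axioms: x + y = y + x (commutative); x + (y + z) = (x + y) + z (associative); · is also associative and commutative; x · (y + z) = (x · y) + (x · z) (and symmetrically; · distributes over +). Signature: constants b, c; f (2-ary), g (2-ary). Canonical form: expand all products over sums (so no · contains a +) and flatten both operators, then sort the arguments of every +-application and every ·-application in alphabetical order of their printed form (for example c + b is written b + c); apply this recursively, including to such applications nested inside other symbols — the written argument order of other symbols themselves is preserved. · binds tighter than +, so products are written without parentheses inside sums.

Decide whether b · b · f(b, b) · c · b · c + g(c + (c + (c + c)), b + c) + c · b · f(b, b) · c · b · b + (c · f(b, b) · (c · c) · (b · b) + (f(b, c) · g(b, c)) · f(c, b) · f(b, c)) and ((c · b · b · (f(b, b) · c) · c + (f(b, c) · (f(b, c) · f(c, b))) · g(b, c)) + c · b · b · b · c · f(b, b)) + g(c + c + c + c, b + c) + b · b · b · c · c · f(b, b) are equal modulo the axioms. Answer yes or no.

Answer: yes — both canonical forms are b · b · b · c · c · f(b, b) + b · b · b · c · c · f(b, b) + b · b · c · c · c · f(b, b) + f(b, c) · f(b, c) · f(c, b) · g(b, c) + g(c + c + c + c, b + c)

Derivation:
Left:  b · b · f(b, b) · c · b · c + g(c + (c + (c + c)), b + c) + c · b · f(b, b) · c · b · b + (c · f(b, b) · (c · c) · (b · b) + (f(b, c) · g(b, c)) · f(c, b) · f(b, c))
  Flatten:  b · b · b · c · c · f(b, b) + g(c + c + c + c, b + c) + b · b · b · c · c · f(b, b) + b · b · c · c · c · f(b, b) + f(b, c) · f(b, c) · f(c, b) · g(b, c)
  Order the arguments:  b · b · b · c · c · f(b, b) + b · b · b · c · c · f(b, b) + b · b · c · c · c · f(b, b) + f(b, c) · f(b, c) · f(c, b) · g(b, c) + g(c + c + c + c, b + c)
Right:  ((c · b · b · (f(b, b) · c) · c + (f(b, c) · (f(b, c) · f(c, b))) · g(b, c)) + c · b · b · b · c · f(b, b)) + g(c + c + c + c, b + c) + b · b · b · c · c · f(b, b)
  Merge nested applications:  b · b · c · c · c · f(b, b) + f(b, c) · f(b, c) · f(c, b) · g(b, c) + b · b · b · c · c · f(b, b) + g(c + c + c + c, b + c) + b · b · b · c · c · f(b, b)
  Sort arguments:  b · b · b · c · c · f(b, b) + b · b · b · c · c · f(b, b) + b · b · c · c · c · f(b, b) + f(b, c) · f(b, c) · f(c, b) · g(b, c) + g(c + c + c + c, b + c)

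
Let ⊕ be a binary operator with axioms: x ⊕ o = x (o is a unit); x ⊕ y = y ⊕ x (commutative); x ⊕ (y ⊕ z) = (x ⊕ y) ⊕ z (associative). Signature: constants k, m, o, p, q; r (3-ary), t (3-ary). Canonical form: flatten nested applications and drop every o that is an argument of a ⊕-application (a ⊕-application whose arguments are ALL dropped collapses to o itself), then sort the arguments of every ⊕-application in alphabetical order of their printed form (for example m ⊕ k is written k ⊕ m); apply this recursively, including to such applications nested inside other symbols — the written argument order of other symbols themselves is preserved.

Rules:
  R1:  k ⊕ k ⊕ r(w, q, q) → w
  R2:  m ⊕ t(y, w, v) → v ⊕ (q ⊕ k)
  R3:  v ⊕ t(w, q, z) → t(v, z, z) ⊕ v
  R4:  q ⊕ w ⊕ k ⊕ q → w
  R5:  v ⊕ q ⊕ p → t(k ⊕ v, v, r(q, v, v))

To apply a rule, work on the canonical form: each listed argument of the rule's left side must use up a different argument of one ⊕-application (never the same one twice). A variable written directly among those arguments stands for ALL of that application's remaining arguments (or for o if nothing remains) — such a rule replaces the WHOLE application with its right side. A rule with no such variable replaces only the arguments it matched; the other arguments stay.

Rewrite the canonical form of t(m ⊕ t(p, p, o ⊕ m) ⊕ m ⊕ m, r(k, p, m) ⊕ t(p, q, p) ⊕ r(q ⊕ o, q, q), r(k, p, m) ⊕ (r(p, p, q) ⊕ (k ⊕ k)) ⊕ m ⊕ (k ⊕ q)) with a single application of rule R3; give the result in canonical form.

Answer: t(m ⊕ m ⊕ m ⊕ t(p, p, m), r(k, p, m) ⊕ r(q, q, q) ⊕ t(r(k, p, m) ⊕ r(q, q, q), p, p), k ⊕ k ⊕ k ⊕ m ⊕ q ⊕ r(k, p, m) ⊕ r(p, p, q))

Derivation:
Canonical form:  t(m ⊕ m ⊕ m ⊕ t(p, p, m), r(k, p, m) ⊕ r(q, q, q) ⊕ t(p, q, p), k ⊕ k ⊕ k ⊕ m ⊕ q ⊕ r(k, p, m) ⊕ r(p, p, q))
R3 matches:  uses t(p, q, p);  v := r(k, p, m) ⊕ r(q, q, q), w := p, z := p
Every leftover argument binds to the variable; the entire application is replaced.
Giving:  t(m ⊕ m ⊕ m ⊕ t(p, p, m), r(k, p, m) ⊕ r(q, q, q) ⊕ t(r(k, p, m) ⊕ r(q, q, q), p, p), k ⊕ k ⊕ k ⊕ m ⊕ q ⊕ r(k, p, m) ⊕ r(p, p, q))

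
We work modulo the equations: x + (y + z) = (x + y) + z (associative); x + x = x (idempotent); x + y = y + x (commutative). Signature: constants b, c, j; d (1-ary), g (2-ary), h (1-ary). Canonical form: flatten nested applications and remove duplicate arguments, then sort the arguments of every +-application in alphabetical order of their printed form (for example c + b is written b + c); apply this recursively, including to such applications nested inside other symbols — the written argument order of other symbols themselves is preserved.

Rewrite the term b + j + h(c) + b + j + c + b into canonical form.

Answer: b + c + h(c) + j

Derivation:
Drop duplicates:  drop duplicate b, j, b
Sort:  b + c + h(c) + j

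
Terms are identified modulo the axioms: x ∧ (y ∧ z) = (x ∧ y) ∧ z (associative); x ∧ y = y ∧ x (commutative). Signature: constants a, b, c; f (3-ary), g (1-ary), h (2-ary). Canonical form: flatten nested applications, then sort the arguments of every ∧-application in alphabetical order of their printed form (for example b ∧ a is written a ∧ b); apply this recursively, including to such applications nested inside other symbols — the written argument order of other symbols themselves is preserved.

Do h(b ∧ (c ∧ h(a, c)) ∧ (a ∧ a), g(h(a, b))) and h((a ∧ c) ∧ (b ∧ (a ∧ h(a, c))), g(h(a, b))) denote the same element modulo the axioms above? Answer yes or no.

Answer: yes — both canonical forms are h(a ∧ a ∧ b ∧ c ∧ h(a, c), g(h(a, b)))

Derivation:
Left:  h(b ∧ (c ∧ h(a, c)) ∧ (a ∧ a), g(h(a, b)))
  Work inside:  b ∧ (c ∧ h(a, c)) ∧ (a ∧ a)
  Un-nest:  b ∧ c ∧ h(a, c) ∧ a ∧ a
  Sort:  a ∧ a ∧ b ∧ c ∧ h(a, c)
  Reassemble:  h(a ∧ a ∧ b ∧ c ∧ h(a, c), g(h(a, b)))
Right:  h((a ∧ c) ∧ (b ∧ (a ∧ h(a, c))), g(h(a, b)))
  Focus inside:  (a ∧ c) ∧ (b ∧ (a ∧ h(a, c)))
  Un-nest:  a ∧ c ∧ b ∧ a ∧ h(a, c)
  Order the arguments:  a ∧ a ∧ b ∧ c ∧ h(a, c)
  Reassemble:  h(a ∧ a ∧ b ∧ c ∧ h(a, c), g(h(a, b)))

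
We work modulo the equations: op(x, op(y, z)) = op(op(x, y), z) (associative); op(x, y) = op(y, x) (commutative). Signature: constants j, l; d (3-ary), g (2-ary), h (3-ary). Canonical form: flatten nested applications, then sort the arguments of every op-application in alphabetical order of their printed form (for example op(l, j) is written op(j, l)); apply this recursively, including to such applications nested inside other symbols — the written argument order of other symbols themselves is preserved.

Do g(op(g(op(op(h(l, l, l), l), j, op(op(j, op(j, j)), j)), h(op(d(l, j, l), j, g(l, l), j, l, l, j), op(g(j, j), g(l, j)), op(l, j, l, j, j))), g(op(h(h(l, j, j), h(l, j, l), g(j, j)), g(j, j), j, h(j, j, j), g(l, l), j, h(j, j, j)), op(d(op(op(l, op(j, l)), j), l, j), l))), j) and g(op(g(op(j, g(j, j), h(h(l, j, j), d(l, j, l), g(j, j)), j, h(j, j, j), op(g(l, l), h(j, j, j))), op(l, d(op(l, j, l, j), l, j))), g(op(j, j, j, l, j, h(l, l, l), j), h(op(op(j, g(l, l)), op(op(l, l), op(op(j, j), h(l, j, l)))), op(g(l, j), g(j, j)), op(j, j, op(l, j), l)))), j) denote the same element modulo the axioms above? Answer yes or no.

Answer: no — g(op(g(op(g(j, j), g(l, l), h(h(l, j, j), h(l, j, l), g(j, j)), h(j, j, j), h(j, j, j), j, j), op(d(op(j, j, l, l), l, j), l)), g(op(h(l, l, l), j, j, j, j, j, l), h(op(d(l, j, l), g(l, l), j, j, j, l, l), op(g(j, j), g(l, j)), op(j, j, j, l, l)))), j) vs g(op(g(op(g(j, j), g(l, l), h(h(l, j, j), d(l, j, l), g(j, j)), h(j, j, j), h(j, j, j), j, j), op(d(op(j, j, l, l), l, j), l)), g(op(h(l, l, l), j, j, j, j, j, l), h(op(g(l, l), h(l, j, l), j, j, j, l, l), op(g(j, j), g(l, j)), op(j, j, j, l, l)))), j)

Derivation:
Left:  g(op(g(op(op(h(l, l, l), l), j, op(op(j, op(j, j)), j)), h(op(d(l, j, l), j, g(l, l), j, l, l, j), op(g(j, j), g(l, j)), op(l, j, l, j, j))), g(op(h(h(l, j, j), h(l, j, l), g(j, j)), g(j, j), j, h(j, j, j), g(l, l), j, h(j, j, j)), op(d(op(op(l, op(j, l)), j), l, j), l))), j)
  Work inside:  op(g(op(op(h(l, l, l), l), j, op(op(j, op(j, j)), j)), h(op(d(l, j, l), j, g(l, l), j, l, l, j), op(g(j, j), g(l, j)), op(l, j, l, j, j))), g(op(h(h(l, j, j), h(l, j, l), g(j, j)), g(j, j), j, h(j, j, j), g(l, l), j, h(j, j, j)), op(d(op(op(l, op(j, l)), j), l, j), l)))
  Canonicalize subterm:  g(op(op(h(l, l, l), l), j, op(op(j, op(j, j)), j)), h(op(d(l, j, l), j, g(l, l), j, l, l, j), op(g(j, j), g(l, j)), op(l, j, l, j, j)))  →  g(op(h(l, l, l), j, j, j, j, j, l), h(op(d(l, j, l), g(l, l), j, j, j, l, l), op(g(j, j), g(l, j)), op(j, j, j, l, l)))
  Simplify inside:  g(op(h(h(l, j, j), h(l, j, l), g(j, j)), g(j, j), j, h(j, j, j), g(l, l), j, h(j, j, j)), op(d(op(op(l, op(j, l)), j), l, j), l))  →  g(op(g(j, j), g(l, l), h(h(l, j, j), h(l, j, l), g(j, j)), h(j, j, j), h(j, j, j), j, j), op(d(op(j, j, l, l), l, j), l))
  Sort arguments:  op(g(op(g(j, j), g(l, l), h(h(l, j, j), h(l, j, l), g(j, j)), h(j, j, j), h(j, j, j), j, j), op(d(op(j, j, l, l), l, j), l)), g(op(h(l, l, l), j, j, j, j, j, l), h(op(d(l, j, l), g(l, l), j, j, j, l, l), op(g(j, j), g(l, j)), op(j, j, j, l, l))))
  Rebuild:  g(op(g(op(g(j, j), g(l, l), h(h(l, j, j), h(l, j, l), g(j, j)), h(j, j, j), h(j, j, j), j, j), op(d(op(j, j, l, l), l, j), l)), g(op(h(l, l, l), j, j, j, j, j, l), h(op(d(l, j, l), g(l, l), j, j, j, l, l), op(g(j, j), g(l, j)), op(j, j, j, l, l)))), j)
Right:  g(op(g(op(j, g(j, j), h(h(l, j, j), d(l, j, l), g(j, j)), j, h(j, j, j), op(g(l, l), h(j, j, j))), op(l, d(op(l, j, l, j), l, j))), g(op(j, j, j, l, j, h(l, l, l), j), h(op(op(j, g(l, l)), op(op(l, l), op(op(j, j), h(l, j, l)))), op(g(l, j), g(j, j)), op(j, j, op(l, j), l)))), j)
  Work inside:  op(g(op(j, g(j, j), h(h(l, j, j), d(l, j, l), g(j, j)), j, h(j, j, j), op(g(l, l), h(j, j, j))), op(l, d(op(l, j, l, j), l, j))), g(op(j, j, j, l, j, h(l, l, l), j), h(op(op(j, g(l, l)), op(op(l, l), op(op(j, j), h(l, j, l)))), op(g(l, j), g(j, j)), op(j, j, op(l, j), l))))
  Inside:  g(op(j, g(j, j), h(h(l, j, j), d(l, j, l), g(j, j)), j, h(j, j, j), op(g(l, l), h(j, j, j))), op(l, d(op(l, j, l, j), l, j)))  →  g(op(g(j, j), g(l, l), h(h(l, j, j), d(l, j, l), g(j, j)), h(j, j, j), h(j, j, j), j, j), op(d(op(j, j, l, l), l, j), l))
  Inside:  g(op(j, j, j, l, j, h(l, l, l), j), h(op(op(j, g(l, l)), op(op(l, l), op(op(j, j), h(l, j, l)))), op(g(l, j), g(j, j)), op(j, j, op(l, j), l)))  →  g(op(h(l, l, l), j, j, j, j, j, l), h(op(g(l, l), h(l, j, l), j, j, j, l, l), op(g(j, j), g(l, j)), op(j, j, j, l, l)))
  Sort arguments:  op(g(op(g(j, j), g(l, l), h(h(l, j, j), d(l, j, l), g(j, j)), h(j, j, j), h(j, j, j), j, j), op(d(op(j, j, l, l), l, j), l)), g(op(h(l, l, l), j, j, j, j, j, l), h(op(g(l, l), h(l, j, l), j, j, j, l, l), op(g(j, j), g(l, j)), op(j, j, j, l, l))))
  Reassemble:  g(op(g(op(g(j, j), g(l, l), h(h(l, j, j), d(l, j, l), g(j, j)), h(j, j, j), h(j, j, j), j, j), op(d(op(j, j, l, l), l, j), l)), g(op(h(l, l, l), j, j, j, j, j, l), h(op(g(l, l), h(l, j, l), j, j, j, l, l), op(g(j, j), g(l, j)), op(j, j, j, l, l)))), j)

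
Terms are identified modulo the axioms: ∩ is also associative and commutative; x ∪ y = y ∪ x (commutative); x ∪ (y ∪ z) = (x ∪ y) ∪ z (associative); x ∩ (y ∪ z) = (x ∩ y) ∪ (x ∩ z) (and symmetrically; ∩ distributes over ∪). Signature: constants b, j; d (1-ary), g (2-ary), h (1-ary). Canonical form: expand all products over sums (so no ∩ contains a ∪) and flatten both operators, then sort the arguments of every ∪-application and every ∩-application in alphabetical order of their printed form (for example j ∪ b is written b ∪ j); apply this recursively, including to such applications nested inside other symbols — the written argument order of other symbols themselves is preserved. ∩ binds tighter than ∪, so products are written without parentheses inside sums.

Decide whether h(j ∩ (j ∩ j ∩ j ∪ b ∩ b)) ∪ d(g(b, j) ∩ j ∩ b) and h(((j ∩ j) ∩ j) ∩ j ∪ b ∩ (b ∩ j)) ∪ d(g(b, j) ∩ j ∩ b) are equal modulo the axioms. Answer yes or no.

Left:  h(j ∩ (j ∩ j ∩ j ∪ b ∩ b)) ∪ d(g(b, j) ∩ j ∩ b)
  Expand products over sums:  h(b ∩ b ∩ j ∪ j ∩ j ∩ j ∩ j) ∪ d(b ∩ g(b, j) ∩ j)
  Sort arguments:  d(b ∩ g(b, j) ∩ j) ∪ h(b ∩ b ∩ j ∪ j ∩ j ∩ j ∩ j)
Right:  h(((j ∩ j) ∩ j) ∩ j ∪ b ∩ (b ∩ j)) ∪ d(g(b, j) ∩ j ∩ b)
  Un-nest:  h(b ∩ b ∩ j ∪ j ∩ j ∩ j ∩ j) ∪ d(b ∩ g(b, j) ∩ j)
  Sort arguments:  d(b ∩ g(b, j) ∩ j) ∪ h(b ∩ b ∩ j ∪ j ∩ j ∩ j ∩ j)

Answer: yes — both canonical forms are d(b ∩ g(b, j) ∩ j) ∪ h(b ∩ b ∩ j ∪ j ∩ j ∩ j ∩ j)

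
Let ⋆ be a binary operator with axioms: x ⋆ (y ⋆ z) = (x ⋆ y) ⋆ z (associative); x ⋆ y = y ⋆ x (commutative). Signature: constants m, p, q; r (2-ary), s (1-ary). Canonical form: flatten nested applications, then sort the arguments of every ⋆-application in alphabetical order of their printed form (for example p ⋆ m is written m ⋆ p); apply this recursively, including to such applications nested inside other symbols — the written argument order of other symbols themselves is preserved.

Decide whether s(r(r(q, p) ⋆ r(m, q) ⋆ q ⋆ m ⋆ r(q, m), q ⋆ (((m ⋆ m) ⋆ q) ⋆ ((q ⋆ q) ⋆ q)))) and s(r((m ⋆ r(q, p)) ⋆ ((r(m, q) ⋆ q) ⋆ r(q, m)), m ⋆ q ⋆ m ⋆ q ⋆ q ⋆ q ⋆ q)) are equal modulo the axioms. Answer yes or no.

Answer: yes — both canonical forms are s(r(m ⋆ q ⋆ r(m, q) ⋆ r(q, m) ⋆ r(q, p), m ⋆ m ⋆ q ⋆ q ⋆ q ⋆ q ⋆ q))

Derivation:
Left:  s(r(r(q, p) ⋆ r(m, q) ⋆ q ⋆ m ⋆ r(q, m), q ⋆ (((m ⋆ m) ⋆ q) ⋆ ((q ⋆ q) ⋆ q))))
  Work inside:  q ⋆ (((m ⋆ m) ⋆ q) ⋆ ((q ⋆ q) ⋆ q))
  Un-nest:  q ⋆ m ⋆ m ⋆ q ⋆ q ⋆ q ⋆ q
  Order the arguments:  m ⋆ m ⋆ q ⋆ q ⋆ q ⋆ q ⋆ q
  Put back:  s(r(m ⋆ q ⋆ r(m, q) ⋆ r(q, m) ⋆ r(q, p), m ⋆ m ⋆ q ⋆ q ⋆ q ⋆ q ⋆ q))
Right:  s(r((m ⋆ r(q, p)) ⋆ ((r(m, q) ⋆ q) ⋆ r(q, m)), m ⋆ q ⋆ m ⋆ q ⋆ q ⋆ q ⋆ q))
  Focus inside:  (m ⋆ r(q, p)) ⋆ ((r(m, q) ⋆ q) ⋆ r(q, m))
  Un-nest:  m ⋆ r(q, p) ⋆ r(m, q) ⋆ q ⋆ r(q, m)
  Order the arguments:  m ⋆ q ⋆ r(m, q) ⋆ r(q, m) ⋆ r(q, p)
  Reassemble:  s(r(m ⋆ q ⋆ r(m, q) ⋆ r(q, m) ⋆ r(q, p), m ⋆ m ⋆ q ⋆ q ⋆ q ⋆ q ⋆ q))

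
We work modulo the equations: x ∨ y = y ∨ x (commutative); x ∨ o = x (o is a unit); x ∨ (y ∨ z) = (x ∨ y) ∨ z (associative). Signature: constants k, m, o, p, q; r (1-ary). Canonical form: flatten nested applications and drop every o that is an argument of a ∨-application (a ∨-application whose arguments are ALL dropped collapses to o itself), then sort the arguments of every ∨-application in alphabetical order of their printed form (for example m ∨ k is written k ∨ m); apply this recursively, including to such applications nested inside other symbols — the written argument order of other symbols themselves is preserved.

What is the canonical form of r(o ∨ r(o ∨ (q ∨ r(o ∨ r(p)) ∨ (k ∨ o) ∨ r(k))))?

Answer: r(r(k ∨ q ∨ r(k) ∨ r(r(p))))

Derivation:
Work inside:  o ∨ r(o ∨ (q ∨ r(o ∨ r(p)) ∨ (k ∨ o) ∨ r(k)))
Inside:  r(o ∨ (q ∨ r(o ∨ r(p)) ∨ (k ∨ o) ∨ r(k)))  →  r(k ∨ q ∨ r(k) ∨ r(r(p)))
Unit:  drop o
Sort:  r(k ∨ q ∨ r(k) ∨ r(r(p)))
Put back:  r(r(k ∨ q ∨ r(k) ∨ r(r(p))))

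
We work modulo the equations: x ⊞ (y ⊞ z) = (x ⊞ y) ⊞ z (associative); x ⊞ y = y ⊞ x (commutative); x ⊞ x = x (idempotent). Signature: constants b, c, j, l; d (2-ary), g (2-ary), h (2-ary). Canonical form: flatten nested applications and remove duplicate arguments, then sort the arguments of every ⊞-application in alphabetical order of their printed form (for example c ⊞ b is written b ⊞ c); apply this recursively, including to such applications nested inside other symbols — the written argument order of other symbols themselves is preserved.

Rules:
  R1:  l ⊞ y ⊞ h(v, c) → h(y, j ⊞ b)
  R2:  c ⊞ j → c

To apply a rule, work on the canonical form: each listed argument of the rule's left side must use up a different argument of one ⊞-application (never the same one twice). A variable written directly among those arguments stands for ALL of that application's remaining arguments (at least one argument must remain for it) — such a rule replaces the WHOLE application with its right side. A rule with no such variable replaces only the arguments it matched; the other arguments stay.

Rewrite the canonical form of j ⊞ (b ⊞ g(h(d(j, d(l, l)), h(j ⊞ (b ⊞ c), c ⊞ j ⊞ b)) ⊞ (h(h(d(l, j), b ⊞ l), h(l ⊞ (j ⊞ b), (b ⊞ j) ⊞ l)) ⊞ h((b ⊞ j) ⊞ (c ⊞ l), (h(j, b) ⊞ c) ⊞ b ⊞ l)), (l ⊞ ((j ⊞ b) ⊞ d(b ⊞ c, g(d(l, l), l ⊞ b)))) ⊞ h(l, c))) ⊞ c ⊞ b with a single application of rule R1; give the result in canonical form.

Canonical form:  b ⊞ c ⊞ g(h(b ⊞ c ⊞ j ⊞ l, b ⊞ c ⊞ h(j, b) ⊞ l) ⊞ h(d(j, d(l, l)), h(b ⊞ c ⊞ j, b ⊞ c ⊞ j)) ⊞ h(h(d(l, j), b ⊞ l), h(b ⊞ j ⊞ l, b ⊞ j ⊞ l)), b ⊞ d(b ⊞ c, g(d(l, l), b ⊞ l)) ⊞ h(l, c) ⊞ j ⊞ l) ⊞ j
Match R1:  consume h(l, c), l;  v := l, y := b ⊞ d(b ⊞ c, g(d(l, l), b ⊞ l)) ⊞ j
Every leftover argument binds to the variable; the entire application is replaced.
Giving:  b ⊞ c ⊞ g(h(b ⊞ c ⊞ j ⊞ l, b ⊞ c ⊞ h(j, b) ⊞ l) ⊞ h(d(j, d(l, l)), h(b ⊞ c ⊞ j, b ⊞ c ⊞ j)) ⊞ h(h(d(l, j), b ⊞ l), h(b ⊞ j ⊞ l, b ⊞ j ⊞ l)), h(b ⊞ d(b ⊞ c, g(d(l, l), b ⊞ l)) ⊞ j, b ⊞ j)) ⊞ j

Answer: b ⊞ c ⊞ g(h(b ⊞ c ⊞ j ⊞ l, b ⊞ c ⊞ h(j, b) ⊞ l) ⊞ h(d(j, d(l, l)), h(b ⊞ c ⊞ j, b ⊞ c ⊞ j)) ⊞ h(h(d(l, j), b ⊞ l), h(b ⊞ j ⊞ l, b ⊞ j ⊞ l)), h(b ⊞ d(b ⊞ c, g(d(l, l), b ⊞ l)) ⊞ j, b ⊞ j)) ⊞ j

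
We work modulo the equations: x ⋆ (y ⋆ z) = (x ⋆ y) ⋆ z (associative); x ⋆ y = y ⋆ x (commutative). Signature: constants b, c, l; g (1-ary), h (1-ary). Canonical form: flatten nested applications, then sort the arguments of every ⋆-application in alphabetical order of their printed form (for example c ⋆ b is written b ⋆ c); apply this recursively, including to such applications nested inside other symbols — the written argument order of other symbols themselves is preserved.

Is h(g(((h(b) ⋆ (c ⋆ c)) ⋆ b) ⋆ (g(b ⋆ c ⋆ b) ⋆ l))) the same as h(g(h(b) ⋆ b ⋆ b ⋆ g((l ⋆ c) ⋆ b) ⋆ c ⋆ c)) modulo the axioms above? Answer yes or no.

Answer: no — h(g(b ⋆ c ⋆ c ⋆ g(b ⋆ b ⋆ c) ⋆ h(b) ⋆ l)) vs h(g(b ⋆ b ⋆ c ⋆ c ⋆ g(b ⋆ c ⋆ l) ⋆ h(b)))

Derivation:
Left:  h(g(((h(b) ⋆ (c ⋆ c)) ⋆ b) ⋆ (g(b ⋆ c ⋆ b) ⋆ l)))
  Work inside:  ((h(b) ⋆ (c ⋆ c)) ⋆ b) ⋆ (g(b ⋆ c ⋆ b) ⋆ l)
  Flatten:  h(b) ⋆ c ⋆ c ⋆ b ⋆ g(b ⋆ c ⋆ b) ⋆ l
  Simplify inside:  g(b ⋆ c ⋆ b)  →  g(b ⋆ b ⋆ c)
  Sort arguments:  b ⋆ c ⋆ c ⋆ g(b ⋆ b ⋆ c) ⋆ h(b) ⋆ l
  Reassemble:  h(g(b ⋆ c ⋆ c ⋆ g(b ⋆ b ⋆ c) ⋆ h(b) ⋆ l))
Right:  h(g(h(b) ⋆ b ⋆ b ⋆ g((l ⋆ c) ⋆ b) ⋆ c ⋆ c))
  Focus inside:  h(b) ⋆ b ⋆ b ⋆ g((l ⋆ c) ⋆ b) ⋆ c ⋆ c
  Canonicalize subterm:  g((l ⋆ c) ⋆ b)  →  g(b ⋆ c ⋆ l)
  Order the arguments:  b ⋆ b ⋆ c ⋆ c ⋆ g(b ⋆ c ⋆ l) ⋆ h(b)
  Put back:  h(g(b ⋆ b ⋆ c ⋆ c ⋆ g(b ⋆ c ⋆ l) ⋆ h(b)))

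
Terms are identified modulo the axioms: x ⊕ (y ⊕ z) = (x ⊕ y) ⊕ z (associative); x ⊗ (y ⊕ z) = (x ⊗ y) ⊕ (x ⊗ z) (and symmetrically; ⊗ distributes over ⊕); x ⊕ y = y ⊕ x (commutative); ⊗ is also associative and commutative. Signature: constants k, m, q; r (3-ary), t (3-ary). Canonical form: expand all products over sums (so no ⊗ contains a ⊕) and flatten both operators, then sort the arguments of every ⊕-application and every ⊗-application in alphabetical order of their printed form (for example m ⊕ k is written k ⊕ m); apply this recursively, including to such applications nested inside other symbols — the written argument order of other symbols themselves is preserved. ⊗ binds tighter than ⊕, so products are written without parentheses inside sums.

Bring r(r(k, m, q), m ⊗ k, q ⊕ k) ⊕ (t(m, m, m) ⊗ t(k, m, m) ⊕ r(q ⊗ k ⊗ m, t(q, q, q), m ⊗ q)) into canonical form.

Answer: r(k ⊗ m ⊗ q, t(q, q, q), m ⊗ q) ⊕ r(r(k, m, q), k ⊗ m, k ⊕ q) ⊕ t(k, m, m) ⊗ t(m, m, m)

Derivation:
Un-nest:  r(r(k, m, q), k ⊗ m, k ⊕ q) ⊕ t(k, m, m) ⊗ t(m, m, m) ⊕ r(k ⊗ m ⊗ q, t(q, q, q), m ⊗ q)
Sort arguments:  r(k ⊗ m ⊗ q, t(q, q, q), m ⊗ q) ⊕ r(r(k, m, q), k ⊗ m, k ⊕ q) ⊕ t(k, m, m) ⊗ t(m, m, m)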